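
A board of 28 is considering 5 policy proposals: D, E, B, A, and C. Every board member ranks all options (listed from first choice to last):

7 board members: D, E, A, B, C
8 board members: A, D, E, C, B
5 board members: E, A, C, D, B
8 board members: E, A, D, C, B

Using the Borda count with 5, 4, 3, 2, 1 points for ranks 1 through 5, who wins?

D: 7·5 + 8·4 + 5·2 + 8·3 = 101
E: 7·4 + 8·3 + 5·5 + 8·5 = 117
B: 7·2 + 8·1 + 5·1 + 8·1 = 35
A: 7·3 + 8·5 + 5·4 + 8·4 = 113
C: 7·1 + 8·2 + 5·3 + 8·2 = 54
E has the highest Borda score (117).

E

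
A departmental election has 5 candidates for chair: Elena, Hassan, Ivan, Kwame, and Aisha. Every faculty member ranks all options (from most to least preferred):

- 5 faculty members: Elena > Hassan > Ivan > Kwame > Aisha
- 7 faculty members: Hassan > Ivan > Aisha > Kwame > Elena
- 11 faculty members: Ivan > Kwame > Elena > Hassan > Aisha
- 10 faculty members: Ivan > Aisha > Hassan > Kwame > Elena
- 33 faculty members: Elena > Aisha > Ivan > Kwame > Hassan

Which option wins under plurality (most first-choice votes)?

Elena

First-place votes: Elena 38, Hassan 7, Ivan 21, Kwame 0, Aisha 0.
Elena has the most first-place votes.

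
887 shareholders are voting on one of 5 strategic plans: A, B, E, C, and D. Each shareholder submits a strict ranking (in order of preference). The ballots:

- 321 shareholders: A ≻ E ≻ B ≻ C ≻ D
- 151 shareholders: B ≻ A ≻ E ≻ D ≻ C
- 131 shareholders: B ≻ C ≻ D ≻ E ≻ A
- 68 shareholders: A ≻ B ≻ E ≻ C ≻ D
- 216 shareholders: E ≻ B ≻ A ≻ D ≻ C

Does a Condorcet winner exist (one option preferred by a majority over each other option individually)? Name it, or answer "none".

Checking pairwise contests:
B beats A 498–389.
E beats B 537–350.
A beats E 540–347.
A beats C 756–131.
A beats D 756–131.
Every option loses at least one head-to-head, so there is no Condorcet winner.

none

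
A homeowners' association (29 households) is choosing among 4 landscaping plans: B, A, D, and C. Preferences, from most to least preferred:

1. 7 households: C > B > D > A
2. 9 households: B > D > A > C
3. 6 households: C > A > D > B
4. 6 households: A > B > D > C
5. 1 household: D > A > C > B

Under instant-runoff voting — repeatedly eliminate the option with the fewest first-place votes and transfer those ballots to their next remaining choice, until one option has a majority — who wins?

Round 1: B 9, A 6, D 1, C 13. Eliminate D.
Round 2: B 9, A 7, C 13. Eliminate A.
Round 3: B 15, C 14. B has a majority.

B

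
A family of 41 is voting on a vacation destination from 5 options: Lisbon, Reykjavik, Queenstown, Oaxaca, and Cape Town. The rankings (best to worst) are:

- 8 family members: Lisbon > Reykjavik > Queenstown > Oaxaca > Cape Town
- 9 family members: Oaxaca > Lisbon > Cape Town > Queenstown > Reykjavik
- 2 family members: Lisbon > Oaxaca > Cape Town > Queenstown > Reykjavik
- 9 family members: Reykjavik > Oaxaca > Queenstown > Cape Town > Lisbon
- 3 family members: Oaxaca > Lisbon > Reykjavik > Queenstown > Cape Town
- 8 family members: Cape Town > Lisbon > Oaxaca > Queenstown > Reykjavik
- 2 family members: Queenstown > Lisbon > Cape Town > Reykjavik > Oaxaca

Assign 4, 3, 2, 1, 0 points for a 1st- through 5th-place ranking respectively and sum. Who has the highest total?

Lisbon: 8·4 + 9·3 + 2·4 + 9·0 + 3·3 + 8·3 + 2·3 = 106
Reykjavik: 8·3 + 9·0 + 2·0 + 9·4 + 3·2 + 8·0 + 2·1 = 68
Queenstown: 8·2 + 9·1 + 2·1 + 9·2 + 3·1 + 8·1 + 2·4 = 64
Oaxaca: 8·1 + 9·4 + 2·3 + 9·3 + 3·4 + 8·2 + 2·0 = 105
Cape Town: 8·0 + 9·2 + 2·2 + 9·1 + 3·0 + 8·4 + 2·2 = 67
Lisbon has the highest Borda score (106).

Lisbon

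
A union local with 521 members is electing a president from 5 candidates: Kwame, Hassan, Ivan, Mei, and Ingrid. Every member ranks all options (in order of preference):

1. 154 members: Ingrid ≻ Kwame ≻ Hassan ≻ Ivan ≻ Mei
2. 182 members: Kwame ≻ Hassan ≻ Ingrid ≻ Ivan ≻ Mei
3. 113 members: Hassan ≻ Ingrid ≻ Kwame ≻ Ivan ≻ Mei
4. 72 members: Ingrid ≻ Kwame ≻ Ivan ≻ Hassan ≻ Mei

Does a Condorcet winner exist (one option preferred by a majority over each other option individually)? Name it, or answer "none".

Checking pairwise contests:
Ingrid beats Kwame 339–182.
Kwame beats Hassan 408–113.
Kwame beats Ivan 521–0.
Kwame beats Mei 521–0.
Hassan beats Ingrid 295–226.
Every option loses at least one head-to-head, so there is no Condorcet winner.

none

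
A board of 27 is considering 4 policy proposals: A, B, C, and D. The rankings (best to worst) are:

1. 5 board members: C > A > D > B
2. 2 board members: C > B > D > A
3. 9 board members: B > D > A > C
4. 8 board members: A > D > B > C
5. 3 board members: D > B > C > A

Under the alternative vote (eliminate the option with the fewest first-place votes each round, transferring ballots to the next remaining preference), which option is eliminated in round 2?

Round 1: A 8, B 9, C 7, D 3. Eliminate D.
Round 2: A 8, B 12, C 7. Eliminate C.

C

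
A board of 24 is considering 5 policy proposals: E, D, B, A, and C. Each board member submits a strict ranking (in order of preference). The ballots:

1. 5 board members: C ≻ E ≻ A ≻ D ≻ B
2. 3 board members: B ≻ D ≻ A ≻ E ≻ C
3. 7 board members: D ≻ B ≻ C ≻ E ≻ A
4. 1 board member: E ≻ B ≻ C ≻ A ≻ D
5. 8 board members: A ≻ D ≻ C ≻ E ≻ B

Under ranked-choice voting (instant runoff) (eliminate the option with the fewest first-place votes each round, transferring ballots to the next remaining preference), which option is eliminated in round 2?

B

Round 1: E 1, D 7, B 3, A 8, C 5. Eliminate E.
Round 2: D 7, B 4, A 8, C 5. Eliminate B.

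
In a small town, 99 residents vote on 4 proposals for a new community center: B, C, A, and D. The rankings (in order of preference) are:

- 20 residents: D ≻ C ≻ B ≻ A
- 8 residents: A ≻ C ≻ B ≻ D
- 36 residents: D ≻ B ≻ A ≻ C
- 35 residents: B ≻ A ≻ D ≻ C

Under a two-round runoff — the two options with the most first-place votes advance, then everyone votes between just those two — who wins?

Round 1 first-place votes: B 35, C 0, A 8, D 56.
D and B advance.
Runoff: D is preferred to B by 56 voters; B by 43.
D wins the runoff.

D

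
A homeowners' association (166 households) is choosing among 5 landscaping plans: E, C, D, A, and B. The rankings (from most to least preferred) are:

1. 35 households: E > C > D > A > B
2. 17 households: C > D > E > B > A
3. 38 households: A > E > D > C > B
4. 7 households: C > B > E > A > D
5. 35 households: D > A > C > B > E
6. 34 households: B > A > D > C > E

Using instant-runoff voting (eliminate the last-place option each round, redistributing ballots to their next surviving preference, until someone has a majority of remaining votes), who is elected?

D

Round 1: E 35, C 24, D 35, A 38, B 34. Eliminate C.
Round 2: E 35, D 52, A 38, B 41. Eliminate E.
Round 3: D 87, A 38, B 41. D has a majority.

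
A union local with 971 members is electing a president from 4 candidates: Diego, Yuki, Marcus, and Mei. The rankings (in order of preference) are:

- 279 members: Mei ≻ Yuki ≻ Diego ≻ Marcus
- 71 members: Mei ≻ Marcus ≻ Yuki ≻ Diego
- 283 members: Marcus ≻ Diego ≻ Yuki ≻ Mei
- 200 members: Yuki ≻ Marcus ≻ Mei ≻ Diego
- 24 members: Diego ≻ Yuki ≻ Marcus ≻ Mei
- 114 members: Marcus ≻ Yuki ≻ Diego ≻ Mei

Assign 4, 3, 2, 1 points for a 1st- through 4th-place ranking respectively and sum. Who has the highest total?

Diego: 279·2 + 71·1 + 283·3 + 200·1 + 24·4 + 114·2 = 2002
Yuki: 279·3 + 71·2 + 283·2 + 200·4 + 24·3 + 114·3 = 2759
Marcus: 279·1 + 71·3 + 283·4 + 200·3 + 24·2 + 114·4 = 2728
Mei: 279·4 + 71·4 + 283·1 + 200·2 + 24·1 + 114·1 = 2221
Yuki has the highest Borda score (2759).

Yuki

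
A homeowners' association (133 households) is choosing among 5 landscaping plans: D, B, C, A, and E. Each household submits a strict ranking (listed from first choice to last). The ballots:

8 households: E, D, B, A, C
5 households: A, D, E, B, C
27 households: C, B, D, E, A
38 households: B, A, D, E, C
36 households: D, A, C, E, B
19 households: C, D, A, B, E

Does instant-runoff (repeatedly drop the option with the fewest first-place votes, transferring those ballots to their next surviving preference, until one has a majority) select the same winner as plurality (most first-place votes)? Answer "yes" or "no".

no

Instant-runoff — R1 D 36, B 38, C 46, A 5, E 8 (A out); R2 D 41, B 38, C 46, E 8 (E out); R3 D 49, B 38, C 46 (B out); R4 D 87, C 46 (D winner). Winner: D.
Plurality — first-place votes: D 36, B 38, C 46, A 5, E 8. Winner: C.
The two methods disagree.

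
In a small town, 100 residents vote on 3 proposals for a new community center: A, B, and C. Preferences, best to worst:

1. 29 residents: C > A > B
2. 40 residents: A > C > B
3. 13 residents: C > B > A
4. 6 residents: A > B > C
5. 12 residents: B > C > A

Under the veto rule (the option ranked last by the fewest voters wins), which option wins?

Last-place votes: A 25, B 69, C 6.
C is ranked last by the fewest voters, so C wins.

C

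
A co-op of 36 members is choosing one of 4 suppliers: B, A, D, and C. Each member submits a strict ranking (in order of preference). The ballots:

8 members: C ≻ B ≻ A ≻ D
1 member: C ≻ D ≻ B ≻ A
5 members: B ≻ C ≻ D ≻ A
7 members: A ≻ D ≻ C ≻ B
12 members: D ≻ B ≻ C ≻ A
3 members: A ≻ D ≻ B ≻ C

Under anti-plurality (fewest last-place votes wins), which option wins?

C

Last-place votes: B 7, A 18, D 8, C 3.
C is ranked last by the fewest voters, so C wins.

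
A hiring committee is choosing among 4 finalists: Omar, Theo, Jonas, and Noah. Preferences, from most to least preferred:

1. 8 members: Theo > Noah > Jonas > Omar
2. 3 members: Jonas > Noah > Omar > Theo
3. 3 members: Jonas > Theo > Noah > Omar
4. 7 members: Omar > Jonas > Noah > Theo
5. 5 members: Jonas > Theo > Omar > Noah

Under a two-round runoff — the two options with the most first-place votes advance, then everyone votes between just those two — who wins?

Jonas

Round 1 first-place votes: Omar 7, Theo 8, Jonas 11, Noah 0.
Jonas and Theo advance.
Runoff: Jonas is preferred to Theo by 18 voters; Theo by 8.
Jonas wins the runoff.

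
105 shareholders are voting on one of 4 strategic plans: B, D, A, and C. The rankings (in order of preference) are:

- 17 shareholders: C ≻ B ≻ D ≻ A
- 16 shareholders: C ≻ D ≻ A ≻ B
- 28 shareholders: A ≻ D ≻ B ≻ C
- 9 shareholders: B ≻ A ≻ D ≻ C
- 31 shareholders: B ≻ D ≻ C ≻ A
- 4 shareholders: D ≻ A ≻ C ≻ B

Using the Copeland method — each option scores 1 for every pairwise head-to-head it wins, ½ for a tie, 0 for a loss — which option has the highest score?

B

B: beats D, A, and C → score 3.
D: beats A and C; loses to B → score 2.
A: loses to B, D, and C → score 0.
C: beats A; loses to B and D → score 1.
B has the best pairwise record.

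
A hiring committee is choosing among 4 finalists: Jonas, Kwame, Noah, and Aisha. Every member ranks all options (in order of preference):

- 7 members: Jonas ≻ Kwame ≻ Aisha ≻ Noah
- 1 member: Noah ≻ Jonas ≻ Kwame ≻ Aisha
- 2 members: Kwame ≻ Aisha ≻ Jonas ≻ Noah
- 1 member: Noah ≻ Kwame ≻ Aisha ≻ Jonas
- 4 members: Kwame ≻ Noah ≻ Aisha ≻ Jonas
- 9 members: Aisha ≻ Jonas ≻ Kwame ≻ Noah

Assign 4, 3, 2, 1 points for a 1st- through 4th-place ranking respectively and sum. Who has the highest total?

Jonas: 7·4 + 1·3 + 2·2 + 1·1 + 4·1 + 9·3 = 67
Kwame: 7·3 + 1·2 + 2·4 + 1·3 + 4·4 + 9·2 = 68
Noah: 7·1 + 1·4 + 2·1 + 1·4 + 4·3 + 9·1 = 38
Aisha: 7·2 + 1·1 + 2·3 + 1·2 + 4·2 + 9·4 = 67
Kwame has the highest Borda score (68).

Kwame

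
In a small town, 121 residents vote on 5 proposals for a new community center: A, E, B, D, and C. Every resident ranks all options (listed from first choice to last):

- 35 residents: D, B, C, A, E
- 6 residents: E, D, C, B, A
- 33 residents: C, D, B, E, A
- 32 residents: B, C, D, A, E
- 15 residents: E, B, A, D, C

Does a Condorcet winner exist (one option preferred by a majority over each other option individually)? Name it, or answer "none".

Checking pairwise contests:
B beats A 121–0.
A beats E 67–54.
D beats B 74–47.
C beats D 65–56.
B beats C 82–39.
Every option loses at least one head-to-head, so there is no Condorcet winner.

none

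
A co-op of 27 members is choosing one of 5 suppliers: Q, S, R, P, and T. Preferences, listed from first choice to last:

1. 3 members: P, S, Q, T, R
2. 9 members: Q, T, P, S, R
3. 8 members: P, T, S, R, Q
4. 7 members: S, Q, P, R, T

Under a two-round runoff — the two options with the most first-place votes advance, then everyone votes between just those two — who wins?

Round 1 first-place votes: Q 9, S 7, R 0, P 11, T 0.
P and Q advance.
Runoff: P is preferred to Q by 11 voters; Q by 16.
Q wins the runoff.

Q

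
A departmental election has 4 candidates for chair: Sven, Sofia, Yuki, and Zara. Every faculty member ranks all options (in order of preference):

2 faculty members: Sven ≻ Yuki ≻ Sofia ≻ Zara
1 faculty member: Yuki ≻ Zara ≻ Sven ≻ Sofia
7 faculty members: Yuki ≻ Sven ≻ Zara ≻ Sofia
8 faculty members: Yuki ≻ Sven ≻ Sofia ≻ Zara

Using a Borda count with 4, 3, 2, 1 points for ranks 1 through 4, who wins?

Yuki

Sven: 2·4 + 1·2 + 7·3 + 8·3 = 55
Sofia: 2·2 + 1·1 + 7·1 + 8·2 = 28
Yuki: 2·3 + 1·4 + 7·4 + 8·4 = 70
Zara: 2·1 + 1·3 + 7·2 + 8·1 = 27
Yuki has the highest Borda score (70).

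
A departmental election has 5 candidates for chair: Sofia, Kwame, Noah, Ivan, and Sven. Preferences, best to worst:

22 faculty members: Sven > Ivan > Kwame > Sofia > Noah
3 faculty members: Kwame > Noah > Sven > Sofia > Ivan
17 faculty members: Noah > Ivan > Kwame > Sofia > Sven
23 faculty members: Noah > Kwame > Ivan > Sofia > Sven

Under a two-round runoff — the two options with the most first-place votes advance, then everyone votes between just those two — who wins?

Round 1 first-place votes: Sofia 0, Kwame 3, Noah 40, Ivan 0, Sven 22.
Noah and Sven advance.
Runoff: Noah is preferred to Sven by 43 voters; Sven by 22.
Noah wins the runoff.

Noah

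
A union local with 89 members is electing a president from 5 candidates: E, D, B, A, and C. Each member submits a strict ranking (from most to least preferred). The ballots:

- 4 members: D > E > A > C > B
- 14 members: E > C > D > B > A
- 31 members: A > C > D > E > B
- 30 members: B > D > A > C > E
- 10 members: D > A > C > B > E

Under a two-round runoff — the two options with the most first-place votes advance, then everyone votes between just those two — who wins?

Round 1 first-place votes: E 14, D 14, B 30, A 31, C 0.
A and B advance.
Runoff: A is preferred to B by 45 voters; B by 44.
A wins the runoff.

A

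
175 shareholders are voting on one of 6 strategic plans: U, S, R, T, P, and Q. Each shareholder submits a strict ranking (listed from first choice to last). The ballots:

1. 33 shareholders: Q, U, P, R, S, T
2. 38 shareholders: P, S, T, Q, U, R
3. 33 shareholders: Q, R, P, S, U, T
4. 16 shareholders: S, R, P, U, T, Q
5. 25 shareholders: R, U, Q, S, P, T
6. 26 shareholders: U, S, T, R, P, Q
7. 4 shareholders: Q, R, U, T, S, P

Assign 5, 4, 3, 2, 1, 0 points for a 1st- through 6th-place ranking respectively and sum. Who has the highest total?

U: 33·4 + 38·1 + 33·1 + 16·2 + 25·4 + 26·5 + 4·3 = 477
S: 33·1 + 38·4 + 33·2 + 16·5 + 25·2 + 26·4 + 4·1 = 489
R: 33·2 + 38·0 + 33·4 + 16·4 + 25·5 + 26·2 + 4·4 = 455
T: 33·0 + 38·3 + 33·0 + 16·1 + 25·0 + 26·3 + 4·2 = 216
P: 33·3 + 38·5 + 33·3 + 16·3 + 25·1 + 26·1 + 4·0 = 487
Q: 33·5 + 38·2 + 33·5 + 16·0 + 25·3 + 26·0 + 4·5 = 501
Q has the highest Borda score (501).

Q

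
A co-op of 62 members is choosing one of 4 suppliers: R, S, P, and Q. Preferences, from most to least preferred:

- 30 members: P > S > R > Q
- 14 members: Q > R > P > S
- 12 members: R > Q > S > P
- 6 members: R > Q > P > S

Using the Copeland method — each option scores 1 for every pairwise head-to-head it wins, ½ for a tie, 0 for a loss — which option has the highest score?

R: beats S, P, and Q → score 3.
S: loses to R, P, and Q → score 0.
P: beats S; loses to R and Q → score 1.
Q: beats S and P; loses to R → score 2.
R has the best pairwise record.

R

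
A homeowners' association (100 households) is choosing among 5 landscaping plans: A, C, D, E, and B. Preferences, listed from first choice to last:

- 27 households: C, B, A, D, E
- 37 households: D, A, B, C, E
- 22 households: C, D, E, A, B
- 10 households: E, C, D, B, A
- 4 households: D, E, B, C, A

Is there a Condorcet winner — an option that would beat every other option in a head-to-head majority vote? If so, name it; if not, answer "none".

C vs A: 63–37 for C.
C vs D: 59–41 for C.
C vs E: 86–14 for C.
C vs B: 59–41 for C.
C beats every other option head-to-head.

C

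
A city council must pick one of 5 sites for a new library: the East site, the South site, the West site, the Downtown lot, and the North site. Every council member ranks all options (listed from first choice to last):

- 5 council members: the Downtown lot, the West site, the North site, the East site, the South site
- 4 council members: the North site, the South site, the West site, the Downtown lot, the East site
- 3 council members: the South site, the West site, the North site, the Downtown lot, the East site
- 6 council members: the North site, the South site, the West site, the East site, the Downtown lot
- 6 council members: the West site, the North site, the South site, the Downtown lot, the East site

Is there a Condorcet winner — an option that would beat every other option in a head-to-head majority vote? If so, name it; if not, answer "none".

Checking pairwise contests:
the South site beats the East site 19–5.
the North site beats the South site 21–3.
the South site beats the West site 13–11.
the South site beats the Downtown lot 19–5.
the West site beats the North site 14–10.
Every option loses at least one head-to-head, so there is no Condorcet winner.

none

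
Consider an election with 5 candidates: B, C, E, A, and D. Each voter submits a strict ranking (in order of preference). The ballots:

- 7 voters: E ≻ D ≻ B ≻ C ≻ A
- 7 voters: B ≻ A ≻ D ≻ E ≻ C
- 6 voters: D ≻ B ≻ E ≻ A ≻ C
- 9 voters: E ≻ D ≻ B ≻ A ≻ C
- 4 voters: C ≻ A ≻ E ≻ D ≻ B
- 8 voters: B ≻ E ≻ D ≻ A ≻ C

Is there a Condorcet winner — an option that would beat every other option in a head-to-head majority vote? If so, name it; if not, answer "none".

none

Checking pairwise contests:
D beats B 26–15.
B beats C 37–4.
B beats E 21–20.
B beats A 37–4.
E beats D 28–13.
Every option loses at least one head-to-head, so there is no Condorcet winner.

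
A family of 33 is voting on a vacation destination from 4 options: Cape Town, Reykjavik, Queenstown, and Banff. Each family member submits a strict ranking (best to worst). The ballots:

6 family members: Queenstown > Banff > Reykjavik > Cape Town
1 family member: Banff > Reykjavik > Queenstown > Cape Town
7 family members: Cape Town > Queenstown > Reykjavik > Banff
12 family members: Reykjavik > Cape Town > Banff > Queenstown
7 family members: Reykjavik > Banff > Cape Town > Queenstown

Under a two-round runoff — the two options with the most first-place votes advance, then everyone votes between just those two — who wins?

Reykjavik

Round 1 first-place votes: Cape Town 7, Reykjavik 19, Queenstown 6, Banff 1.
Reykjavik and Cape Town advance.
Runoff: Reykjavik is preferred to Cape Town by 26 voters; Cape Town by 7.
Reykjavik wins the runoff.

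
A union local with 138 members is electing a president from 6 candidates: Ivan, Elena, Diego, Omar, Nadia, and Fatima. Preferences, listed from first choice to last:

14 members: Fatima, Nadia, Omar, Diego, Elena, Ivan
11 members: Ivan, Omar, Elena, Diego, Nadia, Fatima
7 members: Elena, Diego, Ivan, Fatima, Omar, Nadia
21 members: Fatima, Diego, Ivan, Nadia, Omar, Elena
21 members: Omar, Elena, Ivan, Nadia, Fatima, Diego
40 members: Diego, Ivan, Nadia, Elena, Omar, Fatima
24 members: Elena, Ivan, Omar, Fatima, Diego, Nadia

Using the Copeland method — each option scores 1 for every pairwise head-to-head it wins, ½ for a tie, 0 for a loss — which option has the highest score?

Ivan: beats Elena, Omar, Nadia, and Fatima; loses to Diego → score 4.
Elena: beats Omar and Fatima; loses to Ivan, Diego, and Nadia → score 2.
Diego: beats Ivan, Elena, and Nadia; loses to Omar and Fatima → score 3.
Omar: beats Diego and Fatima; loses to Ivan, Elena, and Nadia → score 2.
Nadia: beats Elena, Omar, and Fatima; loses to Ivan and Diego → score 3.
Fatima: beats Diego; loses to Ivan, Elena, Omar, and Nadia → score 1.
Ivan has the best pairwise record.

Ivan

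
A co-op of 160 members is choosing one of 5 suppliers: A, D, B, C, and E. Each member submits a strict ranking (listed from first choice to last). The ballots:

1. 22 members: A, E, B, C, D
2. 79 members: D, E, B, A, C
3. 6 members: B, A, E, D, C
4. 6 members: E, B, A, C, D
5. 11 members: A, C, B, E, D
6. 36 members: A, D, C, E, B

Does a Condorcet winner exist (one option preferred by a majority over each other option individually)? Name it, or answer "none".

none

Checking pairwise contests:
B beats A 91–69.
A beats D 81–79.
D beats B 115–45.
A beats C 160–0.
D beats E 115–45.
Every option loses at least one head-to-head, so there is no Condorcet winner.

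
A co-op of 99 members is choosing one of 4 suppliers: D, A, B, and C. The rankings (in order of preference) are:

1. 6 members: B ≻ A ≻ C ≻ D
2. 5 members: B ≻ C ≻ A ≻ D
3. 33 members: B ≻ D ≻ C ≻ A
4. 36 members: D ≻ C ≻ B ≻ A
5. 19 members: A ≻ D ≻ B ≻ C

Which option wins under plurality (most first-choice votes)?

First-place votes: D 36, A 19, B 44, C 0.
B has the most first-place votes.

B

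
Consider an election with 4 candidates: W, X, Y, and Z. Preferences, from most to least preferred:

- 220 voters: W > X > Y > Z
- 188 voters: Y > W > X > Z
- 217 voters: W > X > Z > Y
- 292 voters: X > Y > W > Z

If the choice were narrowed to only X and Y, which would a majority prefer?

X

Voters preferring X to Y: 729; preferring Y to X: 188.
X wins the head-to-head.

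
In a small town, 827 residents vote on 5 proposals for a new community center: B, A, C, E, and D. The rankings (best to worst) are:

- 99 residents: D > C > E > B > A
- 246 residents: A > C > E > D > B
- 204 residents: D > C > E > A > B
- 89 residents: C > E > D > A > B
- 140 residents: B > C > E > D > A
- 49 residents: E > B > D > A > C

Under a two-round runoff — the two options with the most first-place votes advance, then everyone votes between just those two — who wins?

Round 1 first-place votes: B 140, A 246, C 89, E 49, D 303.
D and A advance.
Runoff: D is preferred to A by 581 voters; A by 246.
D wins the runoff.

D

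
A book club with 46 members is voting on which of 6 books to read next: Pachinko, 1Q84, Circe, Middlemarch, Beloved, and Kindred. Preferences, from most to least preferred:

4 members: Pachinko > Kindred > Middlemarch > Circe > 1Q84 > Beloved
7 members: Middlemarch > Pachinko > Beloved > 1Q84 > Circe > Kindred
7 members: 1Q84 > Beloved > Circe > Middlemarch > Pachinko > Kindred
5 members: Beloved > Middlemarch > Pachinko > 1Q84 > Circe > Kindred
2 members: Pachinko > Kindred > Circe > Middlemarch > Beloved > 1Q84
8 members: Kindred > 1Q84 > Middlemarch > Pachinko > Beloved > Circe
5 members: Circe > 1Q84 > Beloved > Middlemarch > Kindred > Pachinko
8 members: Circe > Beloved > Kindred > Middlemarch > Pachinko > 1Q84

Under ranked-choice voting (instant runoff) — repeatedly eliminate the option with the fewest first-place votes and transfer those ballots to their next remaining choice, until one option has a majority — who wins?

Round 1: Pachinko 6, 1Q84 7, Circe 13, Middlemarch 7, Beloved 5, Kindred 8. Eliminate Beloved.
Round 2: Pachinko 6, 1Q84 7, Circe 13, Middlemarch 12, Kindred 8. Eliminate Pachinko.
Round 3: 1Q84 7, Circe 13, Middlemarch 12, Kindred 14. Eliminate 1Q84.
Round 4: Circe 20, Middlemarch 12, Kindred 14. Eliminate Middlemarch.
Round 5: Circe 32, Kindred 14. Circe has a majority.

Circe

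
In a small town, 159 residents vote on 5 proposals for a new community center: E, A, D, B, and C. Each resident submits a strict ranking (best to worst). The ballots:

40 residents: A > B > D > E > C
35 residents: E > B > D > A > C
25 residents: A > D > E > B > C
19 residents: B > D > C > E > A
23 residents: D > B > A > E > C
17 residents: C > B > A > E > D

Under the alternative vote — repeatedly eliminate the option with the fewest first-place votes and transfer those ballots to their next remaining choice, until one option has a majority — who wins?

Round 1: E 35, A 65, D 23, B 19, C 17. Eliminate C.
Round 2: E 35, A 65, D 23, B 36. Eliminate D.
Round 3: E 35, A 65, B 59. Eliminate E.
Round 4: A 65, B 94. B has a majority.

B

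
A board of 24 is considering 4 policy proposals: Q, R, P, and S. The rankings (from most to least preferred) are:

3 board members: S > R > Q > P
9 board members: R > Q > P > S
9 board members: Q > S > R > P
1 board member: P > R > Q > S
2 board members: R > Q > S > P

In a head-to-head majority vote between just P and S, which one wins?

S

Voters preferring P to S: 10; preferring S to P: 14.
S wins the head-to-head.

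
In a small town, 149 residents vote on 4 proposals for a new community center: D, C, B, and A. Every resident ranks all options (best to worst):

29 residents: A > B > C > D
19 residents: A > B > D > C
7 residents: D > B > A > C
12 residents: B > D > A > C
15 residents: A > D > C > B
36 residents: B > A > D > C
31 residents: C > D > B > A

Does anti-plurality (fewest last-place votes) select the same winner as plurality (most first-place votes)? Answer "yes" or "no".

no

Anti-plurality — last-place votes: D 29, C 74, B 15, A 31. Winner: B.
Plurality — first-place votes: D 7, C 31, B 48, A 63. Winner: A.
The two methods disagree.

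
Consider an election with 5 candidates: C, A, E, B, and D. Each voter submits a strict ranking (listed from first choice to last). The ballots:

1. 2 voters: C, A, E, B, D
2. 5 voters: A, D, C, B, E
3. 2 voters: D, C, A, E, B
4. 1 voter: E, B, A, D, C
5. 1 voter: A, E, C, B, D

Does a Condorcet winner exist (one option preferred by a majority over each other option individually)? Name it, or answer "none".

A vs C: 7–4 for A.
A vs E: 10–1 for A.
A vs B: 10–1 for A.
A vs D: 9–2 for A.
A beats every other option head-to-head.

A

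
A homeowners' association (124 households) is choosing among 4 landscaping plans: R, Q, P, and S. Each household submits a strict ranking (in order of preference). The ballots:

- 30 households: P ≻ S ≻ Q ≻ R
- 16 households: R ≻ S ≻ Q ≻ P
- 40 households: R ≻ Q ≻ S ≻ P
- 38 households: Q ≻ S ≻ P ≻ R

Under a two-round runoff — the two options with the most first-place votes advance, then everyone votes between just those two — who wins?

Round 1 first-place votes: R 56, Q 38, P 30, S 0.
R and Q advance.
Runoff: R is preferred to Q by 56 voters; Q by 68.
Q wins the runoff.

Q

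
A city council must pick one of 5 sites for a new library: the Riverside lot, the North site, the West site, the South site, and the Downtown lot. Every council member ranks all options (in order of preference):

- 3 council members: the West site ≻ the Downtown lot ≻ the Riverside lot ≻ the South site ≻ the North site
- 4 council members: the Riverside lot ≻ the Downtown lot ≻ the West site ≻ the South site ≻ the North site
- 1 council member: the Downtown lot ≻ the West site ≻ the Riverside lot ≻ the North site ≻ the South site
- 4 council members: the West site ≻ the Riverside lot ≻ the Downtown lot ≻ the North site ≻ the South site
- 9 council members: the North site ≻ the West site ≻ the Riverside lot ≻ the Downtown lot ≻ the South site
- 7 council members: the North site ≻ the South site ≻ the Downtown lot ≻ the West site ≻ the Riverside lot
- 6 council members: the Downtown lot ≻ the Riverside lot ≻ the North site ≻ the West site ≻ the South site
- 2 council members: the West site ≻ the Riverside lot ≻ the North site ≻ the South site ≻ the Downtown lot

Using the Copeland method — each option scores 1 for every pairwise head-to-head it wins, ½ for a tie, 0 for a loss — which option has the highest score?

the Riverside lot

the Riverside lot: beats the North site, the South site, and the Downtown lot; loses to the West site → score 3.
the North site: beats the West site and the South site; ties the Downtown lot; loses to the Riverside lot → score 2.5.
the West site: beats the Riverside lot and the South site; ties the Downtown lot; loses to the North site → score 2.5.
the South site: loses to the Riverside lot, the North site, the West site, and the Downtown lot → score 0.
the Downtown lot: beats the South site; ties the North site and the West site; loses to the Riverside lot → score 2.
the Riverside lot has the best pairwise record.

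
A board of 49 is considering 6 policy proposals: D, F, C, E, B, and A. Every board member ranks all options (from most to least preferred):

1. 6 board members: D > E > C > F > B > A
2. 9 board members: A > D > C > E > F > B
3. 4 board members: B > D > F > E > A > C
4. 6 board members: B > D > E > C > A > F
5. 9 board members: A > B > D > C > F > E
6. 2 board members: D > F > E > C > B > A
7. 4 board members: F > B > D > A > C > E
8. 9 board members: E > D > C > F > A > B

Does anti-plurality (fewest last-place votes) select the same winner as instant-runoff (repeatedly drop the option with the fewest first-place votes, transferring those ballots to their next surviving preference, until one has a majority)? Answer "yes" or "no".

Anti-plurality — last-place votes: D 0, F 6, C 4, E 13, B 18, A 8. Winner: D.
Instant-runoff — R1 D 8, F 4, C 0, E 9, B 10, A 18 (C out); R2 D 8, F 4, E 9, B 10, A 18 (F out); R3 D 8, E 9, B 14, A 18 (D out); R4 E 17, B 14, A 18 (B out); R5 E 27, A 22 (E winner). Winner: E.
The two methods disagree.

no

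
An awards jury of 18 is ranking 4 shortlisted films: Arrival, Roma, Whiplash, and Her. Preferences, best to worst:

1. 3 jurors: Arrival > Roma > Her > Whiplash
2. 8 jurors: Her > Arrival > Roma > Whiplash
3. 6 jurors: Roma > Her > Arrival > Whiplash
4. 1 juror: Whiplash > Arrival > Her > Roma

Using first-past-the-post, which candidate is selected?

First-place votes: Arrival 3, Roma 6, Whiplash 1, Her 8.
Her has the most first-place votes.

Her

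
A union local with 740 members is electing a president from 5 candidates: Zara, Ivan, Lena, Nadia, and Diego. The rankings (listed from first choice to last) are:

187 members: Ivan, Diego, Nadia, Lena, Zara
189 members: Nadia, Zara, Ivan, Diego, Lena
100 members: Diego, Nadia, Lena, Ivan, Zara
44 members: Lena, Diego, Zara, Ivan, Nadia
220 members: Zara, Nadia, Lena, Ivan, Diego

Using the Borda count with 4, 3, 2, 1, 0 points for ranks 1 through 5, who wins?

Zara: 187·0 + 189·3 + 100·0 + 44·2 + 220·4 = 1535
Ivan: 187·4 + 189·2 + 100·1 + 44·1 + 220·1 = 1490
Lena: 187·1 + 189·0 + 100·2 + 44·4 + 220·2 = 1003
Nadia: 187·2 + 189·4 + 100·3 + 44·0 + 220·3 = 2090
Diego: 187·3 + 189·1 + 100·4 + 44·3 + 220·0 = 1282
Nadia has the highest Borda score (2090).

Nadia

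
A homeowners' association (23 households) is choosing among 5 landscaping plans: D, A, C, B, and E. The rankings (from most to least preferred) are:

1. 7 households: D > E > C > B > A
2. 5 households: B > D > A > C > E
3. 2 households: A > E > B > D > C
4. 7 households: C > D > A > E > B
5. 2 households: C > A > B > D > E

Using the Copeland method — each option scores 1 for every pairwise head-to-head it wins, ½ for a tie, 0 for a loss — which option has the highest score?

D: beats A, C, B, and E → score 4.
A: beats E; loses to D, C, and B → score 1.
C: beats A, B, and E; loses to D → score 3.
B: beats A; loses to D, C, and E → score 1.
E: beats B; loses to D, A, and C → score 1.
D has the best pairwise record.

D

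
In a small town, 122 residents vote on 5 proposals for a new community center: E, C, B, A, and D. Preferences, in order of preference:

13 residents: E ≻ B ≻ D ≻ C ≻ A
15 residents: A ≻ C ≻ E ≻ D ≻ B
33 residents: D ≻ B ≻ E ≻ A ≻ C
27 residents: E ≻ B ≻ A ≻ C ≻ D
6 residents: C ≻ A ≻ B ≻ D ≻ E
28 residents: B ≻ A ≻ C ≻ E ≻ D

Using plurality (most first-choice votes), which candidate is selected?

E

First-place votes: E 40, C 6, B 28, A 15, D 33.
E has the most first-place votes.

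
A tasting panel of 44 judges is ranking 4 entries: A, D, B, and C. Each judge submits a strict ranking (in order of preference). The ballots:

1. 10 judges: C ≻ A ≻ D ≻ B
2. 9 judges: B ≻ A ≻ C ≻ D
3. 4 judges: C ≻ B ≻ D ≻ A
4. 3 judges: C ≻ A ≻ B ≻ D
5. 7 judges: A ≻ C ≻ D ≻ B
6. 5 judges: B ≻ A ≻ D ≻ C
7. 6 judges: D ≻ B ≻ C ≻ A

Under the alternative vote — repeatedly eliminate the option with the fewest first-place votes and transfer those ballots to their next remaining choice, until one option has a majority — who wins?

C

Round 1: A 7, D 6, B 14, C 17. Eliminate D.
Round 2: A 7, B 20, C 17. Eliminate A.
Round 3: B 20, C 24. C has a majority.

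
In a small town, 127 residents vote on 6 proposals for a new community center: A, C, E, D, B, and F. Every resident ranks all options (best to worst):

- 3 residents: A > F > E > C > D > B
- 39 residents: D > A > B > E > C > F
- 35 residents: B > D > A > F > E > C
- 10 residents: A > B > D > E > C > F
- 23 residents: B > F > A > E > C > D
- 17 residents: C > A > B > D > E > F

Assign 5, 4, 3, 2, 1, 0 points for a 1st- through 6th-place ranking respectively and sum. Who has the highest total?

B

A: 3·5 + 39·4 + 35·3 + 10·5 + 23·3 + 17·4 = 463
C: 3·2 + 39·1 + 35·0 + 10·1 + 23·1 + 17·5 = 163
E: 3·3 + 39·2 + 35·1 + 10·2 + 23·2 + 17·1 = 205
D: 3·1 + 39·5 + 35·4 + 10·3 + 23·0 + 17·2 = 402
B: 3·0 + 39·3 + 35·5 + 10·4 + 23·5 + 17·3 = 498
F: 3·4 + 39·0 + 35·2 + 10·0 + 23·4 + 17·0 = 174
B has the highest Borda score (498).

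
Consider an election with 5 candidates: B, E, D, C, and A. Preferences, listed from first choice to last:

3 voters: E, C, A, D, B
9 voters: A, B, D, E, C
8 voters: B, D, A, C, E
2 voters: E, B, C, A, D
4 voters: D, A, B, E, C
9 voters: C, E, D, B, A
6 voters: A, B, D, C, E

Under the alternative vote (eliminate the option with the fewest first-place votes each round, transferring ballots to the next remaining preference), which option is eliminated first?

D

Round 1: B 8, E 5, D 4, C 9, A 15. Eliminate D.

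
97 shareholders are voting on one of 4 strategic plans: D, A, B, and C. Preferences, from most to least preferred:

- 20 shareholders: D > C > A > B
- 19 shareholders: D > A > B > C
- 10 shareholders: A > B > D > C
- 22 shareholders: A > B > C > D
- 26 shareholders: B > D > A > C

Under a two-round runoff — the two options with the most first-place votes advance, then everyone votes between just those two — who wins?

Round 1 first-place votes: D 39, A 32, B 26, C 0.
D and A advance.
Runoff: D is preferred to A by 65 voters; A by 32.
D wins the runoff.

D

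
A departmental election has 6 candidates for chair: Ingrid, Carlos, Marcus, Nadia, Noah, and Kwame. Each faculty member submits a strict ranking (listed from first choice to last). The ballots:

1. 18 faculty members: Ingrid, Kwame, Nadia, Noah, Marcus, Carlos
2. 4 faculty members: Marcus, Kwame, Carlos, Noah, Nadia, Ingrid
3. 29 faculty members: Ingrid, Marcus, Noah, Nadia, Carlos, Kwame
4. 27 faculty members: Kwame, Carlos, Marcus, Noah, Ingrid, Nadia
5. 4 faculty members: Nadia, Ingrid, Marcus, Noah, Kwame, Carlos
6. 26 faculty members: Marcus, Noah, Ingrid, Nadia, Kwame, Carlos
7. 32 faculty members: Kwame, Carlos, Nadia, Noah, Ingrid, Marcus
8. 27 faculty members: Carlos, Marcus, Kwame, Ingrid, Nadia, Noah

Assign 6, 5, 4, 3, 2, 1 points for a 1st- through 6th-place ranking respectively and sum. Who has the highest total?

Ingrid: 18·6 + 4·1 + 29·6 + 27·2 + 4·5 + 26·4 + 32·2 + 27·3 = 609
Carlos: 18·1 + 4·4 + 29·2 + 27·5 + 4·1 + 26·1 + 32·5 + 27·6 = 579
Marcus: 18·2 + 4·6 + 29·5 + 27·4 + 4·4 + 26·6 + 32·1 + 27·5 = 652
Nadia: 18·4 + 4·2 + 29·3 + 27·1 + 4·6 + 26·3 + 32·4 + 27·2 = 478
Noah: 18·3 + 4·3 + 29·4 + 27·3 + 4·3 + 26·5 + 32·3 + 27·1 = 528
Kwame: 18·5 + 4·5 + 29·1 + 27·6 + 4·2 + 26·2 + 32·6 + 27·4 = 661
Kwame has the highest Borda score (661).

Kwame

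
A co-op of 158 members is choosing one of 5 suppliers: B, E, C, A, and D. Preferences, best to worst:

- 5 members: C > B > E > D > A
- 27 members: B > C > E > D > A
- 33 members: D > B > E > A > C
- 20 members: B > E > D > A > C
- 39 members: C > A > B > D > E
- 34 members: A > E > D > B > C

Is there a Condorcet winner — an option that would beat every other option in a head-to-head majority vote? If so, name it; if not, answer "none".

B

B vs E: 124–34 for B.
B vs C: 114–44 for B.
B vs A: 85–73 for B.
B vs D: 91–67 for B.
B beats every other option head-to-head.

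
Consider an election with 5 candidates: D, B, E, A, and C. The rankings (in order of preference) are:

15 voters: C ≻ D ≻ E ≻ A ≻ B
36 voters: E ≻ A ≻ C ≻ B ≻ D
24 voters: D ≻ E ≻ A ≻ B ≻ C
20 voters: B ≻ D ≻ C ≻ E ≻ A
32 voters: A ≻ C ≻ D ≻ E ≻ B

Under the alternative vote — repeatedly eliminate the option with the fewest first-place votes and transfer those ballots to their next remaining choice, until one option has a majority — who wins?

Round 1: D 24, B 20, E 36, A 32, C 15. Eliminate C.
Round 2: D 39, B 20, E 36, A 32. Eliminate B.
Round 3: D 59, E 36, A 32. Eliminate A.
Round 4: D 91, E 36. D has a majority.

D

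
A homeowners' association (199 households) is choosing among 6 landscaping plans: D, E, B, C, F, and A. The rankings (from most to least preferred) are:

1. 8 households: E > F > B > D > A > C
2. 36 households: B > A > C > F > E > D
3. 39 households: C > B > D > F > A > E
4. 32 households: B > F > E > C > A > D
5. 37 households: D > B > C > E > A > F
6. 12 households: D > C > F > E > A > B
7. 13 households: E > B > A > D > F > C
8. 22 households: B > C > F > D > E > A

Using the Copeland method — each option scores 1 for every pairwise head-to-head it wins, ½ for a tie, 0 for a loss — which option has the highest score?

D: beats E, F, and A; loses to B and C → score 3.
E: beats A; loses to D, B, C, and F → score 1.
B: beats D, E, C, F, and A → score 5.
C: beats D, E, F, and A; loses to B → score 4.
F: beats E and A; loses to D, B, and C → score 2.
A: loses to D, E, B, C, and F → score 0.
B has the best pairwise record.

B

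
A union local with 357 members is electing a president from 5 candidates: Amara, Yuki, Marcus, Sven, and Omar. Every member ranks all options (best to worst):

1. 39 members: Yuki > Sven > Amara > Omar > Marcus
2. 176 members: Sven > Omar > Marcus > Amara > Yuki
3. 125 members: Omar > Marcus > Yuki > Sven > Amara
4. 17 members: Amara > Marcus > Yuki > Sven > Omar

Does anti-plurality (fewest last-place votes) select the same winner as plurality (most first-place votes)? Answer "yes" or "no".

Anti-plurality — last-place votes: Amara 125, Yuki 176, Marcus 39, Sven 0, Omar 17. Winner: Sven.
Plurality — first-place votes: Amara 17, Yuki 39, Marcus 0, Sven 176, Omar 125. Winner: Sven.
The two methods agree.

yes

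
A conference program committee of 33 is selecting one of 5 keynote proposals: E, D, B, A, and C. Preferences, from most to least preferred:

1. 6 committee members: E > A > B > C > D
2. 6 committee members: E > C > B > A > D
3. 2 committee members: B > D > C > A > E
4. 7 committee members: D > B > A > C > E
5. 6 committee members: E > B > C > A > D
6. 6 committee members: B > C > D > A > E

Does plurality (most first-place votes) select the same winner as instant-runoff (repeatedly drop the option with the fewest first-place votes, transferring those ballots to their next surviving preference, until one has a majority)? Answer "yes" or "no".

Plurality — first-place votes: E 18, D 7, B 8, A 0, C 0. Winner: E.
Instant-runoff — R1 E 18, D 7, B 8, A 0, C 0 (E winner). Winner: E.
The two methods agree.

yes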